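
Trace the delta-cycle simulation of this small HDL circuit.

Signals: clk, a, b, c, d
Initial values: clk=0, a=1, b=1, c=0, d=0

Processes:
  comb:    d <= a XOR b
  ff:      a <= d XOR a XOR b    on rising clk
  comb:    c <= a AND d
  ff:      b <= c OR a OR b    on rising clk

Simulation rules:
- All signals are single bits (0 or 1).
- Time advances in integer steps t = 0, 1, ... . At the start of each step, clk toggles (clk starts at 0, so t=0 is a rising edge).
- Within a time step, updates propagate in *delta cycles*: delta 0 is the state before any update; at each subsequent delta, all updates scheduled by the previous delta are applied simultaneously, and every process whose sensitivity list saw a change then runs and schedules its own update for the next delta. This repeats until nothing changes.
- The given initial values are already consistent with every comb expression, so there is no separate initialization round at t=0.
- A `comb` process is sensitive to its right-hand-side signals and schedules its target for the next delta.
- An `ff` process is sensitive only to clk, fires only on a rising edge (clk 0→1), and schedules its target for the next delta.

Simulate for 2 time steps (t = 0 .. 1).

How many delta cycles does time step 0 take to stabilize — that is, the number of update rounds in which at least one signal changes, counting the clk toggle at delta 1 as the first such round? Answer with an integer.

3

t0.Δ0 b=1 a=1 clk=0 d=0 c=0
t0.Δ1 b=1 a=1 clk=1 d=0 c=0
t0.Δ2 b=1 a=0 clk=1 d=0 c=0
t0.Δ3 b=1 a=0 clk=1 d=1 c=0
t1.Δ0 b=1 a=0 clk=1 d=1 c=0
t1.Δ1 b=1 a=0 clk=0 d=1 c=0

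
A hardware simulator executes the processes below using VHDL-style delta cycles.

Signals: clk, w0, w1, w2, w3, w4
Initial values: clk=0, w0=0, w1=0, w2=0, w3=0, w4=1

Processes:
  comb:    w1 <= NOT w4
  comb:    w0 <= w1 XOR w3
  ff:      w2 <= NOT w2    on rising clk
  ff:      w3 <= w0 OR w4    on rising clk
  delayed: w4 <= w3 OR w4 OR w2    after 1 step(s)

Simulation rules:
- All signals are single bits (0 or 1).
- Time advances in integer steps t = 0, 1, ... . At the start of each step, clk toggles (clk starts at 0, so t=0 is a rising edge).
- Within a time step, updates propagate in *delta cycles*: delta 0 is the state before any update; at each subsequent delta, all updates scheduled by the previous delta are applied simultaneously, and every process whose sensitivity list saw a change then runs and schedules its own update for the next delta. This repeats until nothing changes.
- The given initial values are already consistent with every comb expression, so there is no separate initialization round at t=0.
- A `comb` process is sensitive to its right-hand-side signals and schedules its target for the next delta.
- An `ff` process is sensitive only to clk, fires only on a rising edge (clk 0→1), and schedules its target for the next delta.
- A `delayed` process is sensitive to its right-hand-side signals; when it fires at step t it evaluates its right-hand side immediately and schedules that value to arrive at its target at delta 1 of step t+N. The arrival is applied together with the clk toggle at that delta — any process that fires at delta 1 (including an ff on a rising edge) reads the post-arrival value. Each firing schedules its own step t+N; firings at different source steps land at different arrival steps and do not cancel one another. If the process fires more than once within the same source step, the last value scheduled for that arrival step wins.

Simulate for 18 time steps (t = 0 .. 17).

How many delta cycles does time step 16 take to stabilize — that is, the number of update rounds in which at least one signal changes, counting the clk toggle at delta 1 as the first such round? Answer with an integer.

2

t=0 Δ0: clk=0 w4=1 w3=0 w1=0 w2=0 w0=0
  Δ1: clk:0→1
  Δ2: w3:0→1, w2:0→1
  Δ3: w0:0→1
  (3Δ to stable)
t=1 Δ0: clk=1 w4=1 w3=1 w1=0 w2=1 w0=1
  Δ1: clk:1→0
  (1Δ to stable)
t=2 Δ0: clk=0 w4=1 w3=1 w1=0 w2=1 w0=1
  Δ1: clk:0→1
  Δ2: w2:1→0
  (2Δ to stable)
t=3 Δ0: clk=1 w4=1 w3=1 w1=0 w2=0 w0=1
  Δ1: clk:1→0
  (1Δ to stable)
t=4 Δ0: clk=0 w4=1 w3=1 w1=0 w2=0 w0=1
  Δ1: clk:0→1
  Δ2: w2:0→1
  (2Δ to stable)
t=5 Δ0: clk=1 w4=1 w3=1 w1=0 w2=1 w0=1
  Δ1: clk:1→0
  (1Δ to stable)
t=6 Δ0: clk=0 w4=1 w3=1 w1=0 w2=1 w0=1
  Δ1: clk:0→1
  Δ2: w2:1→0
  (2Δ to stable)
t=7 Δ0: clk=1 w4=1 w3=1 w1=0 w2=0 w0=1
  Δ1: clk:1→0
  (1Δ to stable)
t=8 Δ0: clk=0 w4=1 w3=1 w1=0 w2=0 w0=1
  Δ1: clk:0→1
  Δ2: w2:0→1
  (2Δ to stable)
t=9 Δ0: clk=1 w4=1 w3=1 w1=0 w2=1 w0=1
  Δ1: clk:1→0
  (1Δ to stable)
t=10 Δ0: clk=0 w4=1 w3=1 w1=0 w2=1 w0=1
  Δ1: clk:0→1
  Δ2: w2:1→0
  (2Δ to stable)
t=11 Δ0: clk=1 w4=1 w3=1 w1=0 w2=0 w0=1
  Δ1: clk:1→0
  (1Δ to stable)
t=12 Δ0: clk=0 w4=1 w3=1 w1=0 w2=0 w0=1
  Δ1: clk:0→1
  Δ2: w2:0→1
  (2Δ to stable)
t=13 Δ0: clk=1 w4=1 w3=1 w1=0 w2=1 w0=1
  Δ1: clk:1→0
  (1Δ to stable)
t=14 Δ0: clk=0 w4=1 w3=1 w1=0 w2=1 w0=1
  Δ1: clk:0→1
  Δ2: w2:1→0
  (2Δ to stable)
t=15 Δ0: clk=1 w4=1 w3=1 w1=0 w2=0 w0=1
  Δ1: clk:1→0
  (1Δ to stable)
t=16 Δ0: clk=0 w4=1 w3=1 w1=0 w2=0 w0=1
  Δ1: clk:0→1
  Δ2: w2:0→1
  (2Δ to stable)
t=17 Δ0: clk=1 w4=1 w3=1 w1=0 w2=1 w0=1
  Δ1: clk:1→0
  (1Δ to stable)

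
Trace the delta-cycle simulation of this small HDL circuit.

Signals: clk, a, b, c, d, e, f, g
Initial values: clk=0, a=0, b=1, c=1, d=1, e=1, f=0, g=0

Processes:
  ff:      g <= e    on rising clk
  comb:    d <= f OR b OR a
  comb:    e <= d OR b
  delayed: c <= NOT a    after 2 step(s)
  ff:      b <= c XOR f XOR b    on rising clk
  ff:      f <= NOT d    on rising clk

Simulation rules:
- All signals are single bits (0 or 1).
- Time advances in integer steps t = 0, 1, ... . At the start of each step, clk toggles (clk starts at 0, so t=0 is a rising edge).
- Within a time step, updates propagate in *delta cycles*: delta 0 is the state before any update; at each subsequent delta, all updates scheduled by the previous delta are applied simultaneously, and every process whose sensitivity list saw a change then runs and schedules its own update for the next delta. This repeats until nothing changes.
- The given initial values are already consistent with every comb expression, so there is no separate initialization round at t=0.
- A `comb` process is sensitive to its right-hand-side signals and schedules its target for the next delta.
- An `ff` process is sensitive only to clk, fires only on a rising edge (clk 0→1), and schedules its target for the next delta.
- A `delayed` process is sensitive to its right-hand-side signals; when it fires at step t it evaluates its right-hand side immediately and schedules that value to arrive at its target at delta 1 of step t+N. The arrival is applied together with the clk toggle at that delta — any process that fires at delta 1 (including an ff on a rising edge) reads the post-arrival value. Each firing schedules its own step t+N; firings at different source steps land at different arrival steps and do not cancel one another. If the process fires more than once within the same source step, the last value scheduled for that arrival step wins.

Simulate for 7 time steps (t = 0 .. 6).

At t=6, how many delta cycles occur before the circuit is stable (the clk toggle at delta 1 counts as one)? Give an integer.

4

t0.Δ0 g=0 a=0 e=1 c=1 f=0 b=1 d=1 clk=0
t0.Δ1 g=0 a=0 e=1 c=1 f=0 b=1 d=1 clk=1
t0.Δ2 g=1 a=0 e=1 c=1 f=0 b=0 d=1 clk=1
t0.Δ3 g=1 a=0 e=1 c=1 f=0 b=0 d=0 clk=1
t0.Δ4 g=1 a=0 e=0 c=1 f=0 b=0 d=0 clk=1
t1.Δ0 g=1 a=0 e=0 c=1 f=0 b=0 d=0 clk=1
t1.Δ1 g=1 a=0 e=0 c=1 f=0 b=0 d=0 clk=0
t2.Δ0 g=1 a=0 e=0 c=1 f=0 b=0 d=0 clk=0
t2.Δ1 g=1 a=0 e=0 c=1 f=0 b=0 d=0 clk=1
t2.Δ2 g=0 a=0 e=0 c=1 f=1 b=1 d=0 clk=1
t2.Δ3 g=0 a=0 e=1 c=1 f=1 b=1 d=1 clk=1
t3.Δ0 g=0 a=0 e=1 c=1 f=1 b=1 d=1 clk=1
t3.Δ1 g=0 a=0 e=1 c=1 f=1 b=1 d=1 clk=0
t4.Δ0 g=0 a=0 e=1 c=1 f=1 b=1 d=1 clk=0
t4.Δ1 g=0 a=0 e=1 c=1 f=1 b=1 d=1 clk=1
t4.Δ2 g=1 a=0 e=1 c=1 f=0 b=1 d=1 clk=1
t5.Δ0 g=1 a=0 e=1 c=1 f=0 b=1 d=1 clk=1
t5.Δ1 g=1 a=0 e=1 c=1 f=0 b=1 d=1 clk=0
t6.Δ0 g=1 a=0 e=1 c=1 f=0 b=1 d=1 clk=0
t6.Δ1 g=1 a=0 e=1 c=1 f=0 b=1 d=1 clk=1
t6.Δ2 g=1 a=0 e=1 c=1 f=0 b=0 d=1 clk=1
t6.Δ3 g=1 a=0 e=1 c=1 f=0 b=0 d=0 clk=1
t6.Δ4 g=1 a=0 e=0 c=1 f=0 b=0 d=0 clk=1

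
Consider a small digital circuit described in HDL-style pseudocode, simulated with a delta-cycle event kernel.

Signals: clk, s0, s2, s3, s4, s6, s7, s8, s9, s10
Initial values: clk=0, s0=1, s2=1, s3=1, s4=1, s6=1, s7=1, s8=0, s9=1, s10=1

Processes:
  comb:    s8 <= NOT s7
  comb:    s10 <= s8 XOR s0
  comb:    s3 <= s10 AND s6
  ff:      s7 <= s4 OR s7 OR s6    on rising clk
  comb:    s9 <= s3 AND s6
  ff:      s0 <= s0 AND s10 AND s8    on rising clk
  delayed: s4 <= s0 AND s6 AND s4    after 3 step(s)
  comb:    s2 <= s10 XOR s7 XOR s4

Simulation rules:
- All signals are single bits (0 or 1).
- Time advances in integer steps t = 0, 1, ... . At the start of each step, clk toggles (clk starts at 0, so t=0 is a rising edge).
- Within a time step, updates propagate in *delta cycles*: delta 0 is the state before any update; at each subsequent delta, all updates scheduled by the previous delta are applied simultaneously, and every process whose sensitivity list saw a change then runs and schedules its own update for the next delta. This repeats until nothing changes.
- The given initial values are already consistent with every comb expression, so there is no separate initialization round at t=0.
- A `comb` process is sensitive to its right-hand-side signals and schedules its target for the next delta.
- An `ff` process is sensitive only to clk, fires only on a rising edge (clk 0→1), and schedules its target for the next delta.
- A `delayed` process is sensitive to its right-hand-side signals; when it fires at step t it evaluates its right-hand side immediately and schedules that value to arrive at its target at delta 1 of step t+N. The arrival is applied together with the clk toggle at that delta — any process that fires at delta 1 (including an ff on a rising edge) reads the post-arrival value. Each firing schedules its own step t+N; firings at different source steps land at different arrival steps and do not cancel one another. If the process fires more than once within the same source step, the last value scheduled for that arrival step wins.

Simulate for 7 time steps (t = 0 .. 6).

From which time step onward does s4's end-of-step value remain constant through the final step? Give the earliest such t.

[bits: s6,s0,s9,clk,s4,s8,s7,s2,s3,s10]
t=0: Δ0=1110101111 Δ1=1111101111 Δ2=1011101111 Δ3=1011101110 Δ4=1011101000 Δ5=1001101000 | 5Δ
t=1: Δ0=1001101000 Δ1=1000101000 | 1Δ
t=2: Δ0=1000101000 Δ1=1001101000 | 1Δ
t=3: Δ0=1001101000 Δ1=1000001000 Δ2=1000001100 | 2Δ
t=4: Δ0=1000001100 Δ1=1001001100 | 1Δ
t=5: Δ0=1001001100 Δ1=1000001100 | 1Δ
t=6: Δ0=1000001100 Δ1=1001001100 | 1Δ

3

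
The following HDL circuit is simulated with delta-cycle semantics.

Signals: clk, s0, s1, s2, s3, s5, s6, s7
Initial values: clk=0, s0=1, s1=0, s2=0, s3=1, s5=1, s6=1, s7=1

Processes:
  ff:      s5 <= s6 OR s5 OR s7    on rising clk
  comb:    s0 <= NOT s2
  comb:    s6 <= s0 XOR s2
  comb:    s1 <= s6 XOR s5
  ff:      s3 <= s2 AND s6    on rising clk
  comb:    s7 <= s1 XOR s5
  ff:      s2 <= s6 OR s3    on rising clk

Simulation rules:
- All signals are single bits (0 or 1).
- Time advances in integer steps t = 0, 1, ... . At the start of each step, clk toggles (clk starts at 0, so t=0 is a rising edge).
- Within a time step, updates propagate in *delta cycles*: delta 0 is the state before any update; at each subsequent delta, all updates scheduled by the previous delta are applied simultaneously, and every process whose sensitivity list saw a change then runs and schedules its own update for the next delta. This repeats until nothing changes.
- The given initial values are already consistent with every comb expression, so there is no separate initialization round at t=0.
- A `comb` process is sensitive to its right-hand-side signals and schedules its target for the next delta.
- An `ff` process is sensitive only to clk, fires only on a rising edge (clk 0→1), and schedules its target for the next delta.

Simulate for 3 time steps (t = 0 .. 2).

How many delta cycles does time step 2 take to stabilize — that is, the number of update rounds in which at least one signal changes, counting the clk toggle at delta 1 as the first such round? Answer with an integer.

t=0 Δ0: s3=1 s0=1 s7=1 s1=0 clk=0 s6=1 s2=0 s5=1
  Δ1: clk:0→1
  Δ2: s3:1→0, s2:0→1
  Δ3: s0:1→0, s6:1→0
  Δ4: s1:0→1, s6:0→1
  Δ5: s7:1→0, s1:1→0
  Δ6: s7:0→1
  (6Δ to stable)
t=1 Δ0: s3=0 s0=0 s7=1 s1=0 clk=1 s6=1 s2=1 s5=1
  Δ1: clk:1→0
  (1Δ to stable)
t=2 Δ0: s3=0 s0=0 s7=1 s1=0 clk=0 s6=1 s2=1 s5=1
  Δ1: clk:0→1
  Δ2: s3:0→1
  (2Δ to stable)

2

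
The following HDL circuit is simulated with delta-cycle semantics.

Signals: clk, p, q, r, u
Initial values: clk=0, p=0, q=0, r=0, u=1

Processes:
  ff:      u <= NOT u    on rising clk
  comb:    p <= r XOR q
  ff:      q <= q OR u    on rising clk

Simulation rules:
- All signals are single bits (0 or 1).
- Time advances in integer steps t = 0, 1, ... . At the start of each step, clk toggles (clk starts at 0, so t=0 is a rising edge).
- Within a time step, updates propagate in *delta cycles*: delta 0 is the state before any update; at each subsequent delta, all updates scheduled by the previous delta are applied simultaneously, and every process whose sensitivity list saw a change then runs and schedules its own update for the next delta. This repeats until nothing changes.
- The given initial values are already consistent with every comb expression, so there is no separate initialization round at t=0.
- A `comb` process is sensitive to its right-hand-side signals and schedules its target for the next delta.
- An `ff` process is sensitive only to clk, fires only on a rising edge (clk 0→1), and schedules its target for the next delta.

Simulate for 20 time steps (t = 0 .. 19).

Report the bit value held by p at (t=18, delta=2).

1

t=0 Δ0: q=0 u=1 r=0 p=0 clk=0
  Δ1: clk:0→1
  Δ2: q:0→1, u:1→0
  Δ3: p:0→1
  (3Δ to stable)
t=1 Δ0: q=1 u=0 r=0 p=1 clk=1
  Δ1: clk:1→0
  (1Δ to stable)
t=2 Δ0: q=1 u=0 r=0 p=1 clk=0
  Δ1: clk:0→1
  Δ2: u:0→1
  (2Δ to stable)
t=3 Δ0: q=1 u=1 r=0 p=1 clk=1
  Δ1: clk:1→0
  (1Δ to stable)
t=4 Δ0: q=1 u=1 r=0 p=1 clk=0
  Δ1: clk:0→1
  Δ2: u:1→0
  (2Δ to stable)
t=5 Δ0: q=1 u=0 r=0 p=1 clk=1
  Δ1: clk:1→0
  (1Δ to stable)
t=6 Δ0: q=1 u=0 r=0 p=1 clk=0
  Δ1: clk:0→1
  Δ2: u:0→1
  (2Δ to stable)
t=7 Δ0: q=1 u=1 r=0 p=1 clk=1
  Δ1: clk:1→0
  (1Δ to stable)
t=8 Δ0: q=1 u=1 r=0 p=1 clk=0
  Δ1: clk:0→1
  Δ2: u:1→0
  (2Δ to stable)
t=9 Δ0: q=1 u=0 r=0 p=1 clk=1
  Δ1: clk:1→0
  (1Δ to stable)
t=10 Δ0: q=1 u=0 r=0 p=1 clk=0
  Δ1: clk:0→1
  Δ2: u:0→1
  (2Δ to stable)
t=11 Δ0: q=1 u=1 r=0 p=1 clk=1
  Δ1: clk:1→0
  (1Δ to stable)
t=12 Δ0: q=1 u=1 r=0 p=1 clk=0
  Δ1: clk:0→1
  Δ2: u:1→0
  (2Δ to stable)
t=13 Δ0: q=1 u=0 r=0 p=1 clk=1
  Δ1: clk:1→0
  (1Δ to stable)
t=14 Δ0: q=1 u=0 r=0 p=1 clk=0
  Δ1: clk:0→1
  Δ2: u:0→1
  (2Δ to stable)
t=15 Δ0: q=1 u=1 r=0 p=1 clk=1
  Δ1: clk:1→0
  (1Δ to stable)
t=16 Δ0: q=1 u=1 r=0 p=1 clk=0
  Δ1: clk:0→1
  Δ2: u:1→0
  (2Δ to stable)
t=17 Δ0: q=1 u=0 r=0 p=1 clk=1
  Δ1: clk:1→0
  (1Δ to stable)
t=18 Δ0: q=1 u=0 r=0 p=1 clk=0
  Δ1: clk:0→1
  Δ2: u:0→1
  (2Δ to stable)
t=19 Δ0: q=1 u=1 r=0 p=1 clk=1
  Δ1: clk:1→0
  (1Δ to stable)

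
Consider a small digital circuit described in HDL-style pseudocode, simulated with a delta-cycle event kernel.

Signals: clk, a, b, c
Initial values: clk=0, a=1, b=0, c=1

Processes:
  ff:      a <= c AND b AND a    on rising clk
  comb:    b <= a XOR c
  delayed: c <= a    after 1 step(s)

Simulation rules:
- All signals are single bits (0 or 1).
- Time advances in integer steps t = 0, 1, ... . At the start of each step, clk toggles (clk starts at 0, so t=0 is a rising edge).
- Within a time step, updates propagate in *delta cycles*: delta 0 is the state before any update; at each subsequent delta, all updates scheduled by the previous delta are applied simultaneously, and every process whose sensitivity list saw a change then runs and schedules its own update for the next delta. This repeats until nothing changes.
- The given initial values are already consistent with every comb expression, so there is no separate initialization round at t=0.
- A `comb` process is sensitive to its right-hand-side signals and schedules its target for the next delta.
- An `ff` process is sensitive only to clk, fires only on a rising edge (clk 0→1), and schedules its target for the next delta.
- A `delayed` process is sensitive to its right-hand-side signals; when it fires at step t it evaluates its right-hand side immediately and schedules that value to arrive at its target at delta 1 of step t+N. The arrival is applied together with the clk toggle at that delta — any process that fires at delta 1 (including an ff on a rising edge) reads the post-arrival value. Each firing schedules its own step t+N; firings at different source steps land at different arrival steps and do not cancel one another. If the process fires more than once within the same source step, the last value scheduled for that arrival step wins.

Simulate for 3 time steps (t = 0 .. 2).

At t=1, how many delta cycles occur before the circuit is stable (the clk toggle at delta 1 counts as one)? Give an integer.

t=0 Δ0: clk=0 b=0 c=1 a=1
  Δ1: clk:0→1
  Δ2: a:1→0
  Δ3: b:0→1
  (3Δ to stable)
t=1 Δ0: clk=1 b=1 c=1 a=0
  Δ1: clk:1→0, c:1→0
  Δ2: b:1→0
  (2Δ to stable)
t=2 Δ0: clk=0 b=0 c=0 a=0
  Δ1: clk:0→1
  (1Δ to stable)

2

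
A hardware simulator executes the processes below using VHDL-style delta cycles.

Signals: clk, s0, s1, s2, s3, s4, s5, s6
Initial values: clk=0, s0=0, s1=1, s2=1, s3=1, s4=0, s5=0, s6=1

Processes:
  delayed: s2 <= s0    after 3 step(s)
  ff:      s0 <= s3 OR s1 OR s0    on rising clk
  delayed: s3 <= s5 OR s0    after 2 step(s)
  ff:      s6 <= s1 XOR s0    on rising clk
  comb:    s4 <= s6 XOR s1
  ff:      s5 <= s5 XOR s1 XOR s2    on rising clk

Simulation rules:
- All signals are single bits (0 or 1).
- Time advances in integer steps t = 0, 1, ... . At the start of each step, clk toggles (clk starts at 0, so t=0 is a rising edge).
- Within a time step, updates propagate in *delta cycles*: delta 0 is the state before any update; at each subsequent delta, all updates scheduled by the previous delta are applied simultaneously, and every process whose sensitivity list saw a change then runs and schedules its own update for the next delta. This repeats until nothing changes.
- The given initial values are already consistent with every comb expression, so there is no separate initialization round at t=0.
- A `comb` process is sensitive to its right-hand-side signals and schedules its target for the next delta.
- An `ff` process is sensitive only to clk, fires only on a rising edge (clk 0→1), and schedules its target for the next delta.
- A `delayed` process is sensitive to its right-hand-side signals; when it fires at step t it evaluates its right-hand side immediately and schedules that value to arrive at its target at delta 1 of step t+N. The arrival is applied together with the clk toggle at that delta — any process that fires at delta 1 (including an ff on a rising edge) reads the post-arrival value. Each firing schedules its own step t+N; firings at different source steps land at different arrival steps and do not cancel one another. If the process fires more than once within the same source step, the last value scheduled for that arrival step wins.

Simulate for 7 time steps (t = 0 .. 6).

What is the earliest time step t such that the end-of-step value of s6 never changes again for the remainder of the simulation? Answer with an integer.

2

[bits: s6,clk,s5,s0,s3,s4,s2,s1]
t=0: Δ0=10001011 Δ1=11001011 Δ2=11011011 | 2Δ
t=1: Δ0=11011011 Δ1=10011011 | 1Δ
t=2: Δ0=10011011 Δ1=11011011 Δ2=01011011 Δ3=01011111 | 3Δ
t=3: Δ0=01011111 Δ1=00011111 | 1Δ
t=4: Δ0=00011111 Δ1=01011111 | 1Δ
t=5: Δ0=01011111 Δ1=00011111 | 1Δ
t=6: Δ0=00011111 Δ1=01011111 | 1Δ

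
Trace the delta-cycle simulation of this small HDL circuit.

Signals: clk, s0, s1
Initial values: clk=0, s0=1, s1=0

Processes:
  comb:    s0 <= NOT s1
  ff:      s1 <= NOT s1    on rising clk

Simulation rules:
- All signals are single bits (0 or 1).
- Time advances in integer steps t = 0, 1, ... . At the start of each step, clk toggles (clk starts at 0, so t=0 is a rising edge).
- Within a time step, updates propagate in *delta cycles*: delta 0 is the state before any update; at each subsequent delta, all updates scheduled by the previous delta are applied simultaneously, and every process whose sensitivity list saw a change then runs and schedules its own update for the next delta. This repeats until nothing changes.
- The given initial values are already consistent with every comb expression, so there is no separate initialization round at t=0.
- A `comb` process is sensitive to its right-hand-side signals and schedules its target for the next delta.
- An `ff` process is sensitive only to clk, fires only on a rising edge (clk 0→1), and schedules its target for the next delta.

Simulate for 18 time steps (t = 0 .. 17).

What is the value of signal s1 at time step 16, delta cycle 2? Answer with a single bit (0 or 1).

1

t=0 Δ0: clk=0 s0=1 s1=0
  Δ1: clk:0→1
  Δ2: s1:0→1
  Δ3: s0:1→0
  (3Δ to stable)
t=1 Δ0: clk=1 s0=0 s1=1
  Δ1: clk:1→0
  (1Δ to stable)
t=2 Δ0: clk=0 s0=0 s1=1
  Δ1: clk:0→1
  Δ2: s1:1→0
  Δ3: s0:0→1
  (3Δ to stable)
t=3 Δ0: clk=1 s0=1 s1=0
  Δ1: clk:1→0
  (1Δ to stable)
t=4 Δ0: clk=0 s0=1 s1=0
  Δ1: clk:0→1
  Δ2: s1:0→1
  Δ3: s0:1→0
  (3Δ to stable)
t=5 Δ0: clk=1 s0=0 s1=1
  Δ1: clk:1→0
  (1Δ to stable)
t=6 Δ0: clk=0 s0=0 s1=1
  Δ1: clk:0→1
  Δ2: s1:1→0
  Δ3: s0:0→1
  (3Δ to stable)
t=7 Δ0: clk=1 s0=1 s1=0
  Δ1: clk:1→0
  (1Δ to stable)
t=8 Δ0: clk=0 s0=1 s1=0
  Δ1: clk:0→1
  Δ2: s1:0→1
  Δ3: s0:1→0
  (3Δ to stable)
t=9 Δ0: clk=1 s0=0 s1=1
  Δ1: clk:1→0
  (1Δ to stable)
t=10 Δ0: clk=0 s0=0 s1=1
  Δ1: clk:0→1
  Δ2: s1:1→0
  Δ3: s0:0→1
  (3Δ to stable)
t=11 Δ0: clk=1 s0=1 s1=0
  Δ1: clk:1→0
  (1Δ to stable)
t=12 Δ0: clk=0 s0=1 s1=0
  Δ1: clk:0→1
  Δ2: s1:0→1
  Δ3: s0:1→0
  (3Δ to stable)
t=13 Δ0: clk=1 s0=0 s1=1
  Δ1: clk:1→0
  (1Δ to stable)
t=14 Δ0: clk=0 s0=0 s1=1
  Δ1: clk:0→1
  Δ2: s1:1→0
  Δ3: s0:0→1
  (3Δ to stable)
t=15 Δ0: clk=1 s0=1 s1=0
  Δ1: clk:1→0
  (1Δ to stable)
t=16 Δ0: clk=0 s0=1 s1=0
  Δ1: clk:0→1
  Δ2: s1:0→1
  Δ3: s0:1→0
  (3Δ to stable)
t=17 Δ0: clk=1 s0=0 s1=1
  Δ1: clk:1→0
  (1Δ to stable)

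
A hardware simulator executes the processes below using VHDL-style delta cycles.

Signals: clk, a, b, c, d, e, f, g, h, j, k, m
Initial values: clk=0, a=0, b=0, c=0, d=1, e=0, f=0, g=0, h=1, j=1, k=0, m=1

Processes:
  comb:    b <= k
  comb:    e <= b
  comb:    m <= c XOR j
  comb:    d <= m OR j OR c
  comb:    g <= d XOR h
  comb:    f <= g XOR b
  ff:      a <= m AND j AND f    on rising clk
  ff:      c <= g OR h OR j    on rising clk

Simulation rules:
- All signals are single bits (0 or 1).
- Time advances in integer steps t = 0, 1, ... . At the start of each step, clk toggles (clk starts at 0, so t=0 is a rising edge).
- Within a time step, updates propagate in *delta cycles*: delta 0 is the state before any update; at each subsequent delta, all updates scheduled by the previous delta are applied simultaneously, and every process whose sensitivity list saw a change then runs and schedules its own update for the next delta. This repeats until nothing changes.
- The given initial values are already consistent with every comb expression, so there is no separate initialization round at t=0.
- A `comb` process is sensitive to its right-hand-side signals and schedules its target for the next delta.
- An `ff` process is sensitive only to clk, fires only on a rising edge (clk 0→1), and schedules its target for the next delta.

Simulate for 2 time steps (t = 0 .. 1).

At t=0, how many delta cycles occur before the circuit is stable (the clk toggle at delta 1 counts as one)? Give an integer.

t=0 Δ0: j=1 k=0 g=0 a=0 b=0 f=0 clk=0 c=0 e=0 d=1 h=1 m=1
  Δ1: clk:0→1
  Δ2: c:0→1
  Δ3: m:1→0
  (3Δ to stable)
t=1 Δ0: j=1 k=0 g=0 a=0 b=0 f=0 clk=1 c=1 e=0 d=1 h=1 m=0
  Δ1: clk:1→0
  (1Δ to stable)

3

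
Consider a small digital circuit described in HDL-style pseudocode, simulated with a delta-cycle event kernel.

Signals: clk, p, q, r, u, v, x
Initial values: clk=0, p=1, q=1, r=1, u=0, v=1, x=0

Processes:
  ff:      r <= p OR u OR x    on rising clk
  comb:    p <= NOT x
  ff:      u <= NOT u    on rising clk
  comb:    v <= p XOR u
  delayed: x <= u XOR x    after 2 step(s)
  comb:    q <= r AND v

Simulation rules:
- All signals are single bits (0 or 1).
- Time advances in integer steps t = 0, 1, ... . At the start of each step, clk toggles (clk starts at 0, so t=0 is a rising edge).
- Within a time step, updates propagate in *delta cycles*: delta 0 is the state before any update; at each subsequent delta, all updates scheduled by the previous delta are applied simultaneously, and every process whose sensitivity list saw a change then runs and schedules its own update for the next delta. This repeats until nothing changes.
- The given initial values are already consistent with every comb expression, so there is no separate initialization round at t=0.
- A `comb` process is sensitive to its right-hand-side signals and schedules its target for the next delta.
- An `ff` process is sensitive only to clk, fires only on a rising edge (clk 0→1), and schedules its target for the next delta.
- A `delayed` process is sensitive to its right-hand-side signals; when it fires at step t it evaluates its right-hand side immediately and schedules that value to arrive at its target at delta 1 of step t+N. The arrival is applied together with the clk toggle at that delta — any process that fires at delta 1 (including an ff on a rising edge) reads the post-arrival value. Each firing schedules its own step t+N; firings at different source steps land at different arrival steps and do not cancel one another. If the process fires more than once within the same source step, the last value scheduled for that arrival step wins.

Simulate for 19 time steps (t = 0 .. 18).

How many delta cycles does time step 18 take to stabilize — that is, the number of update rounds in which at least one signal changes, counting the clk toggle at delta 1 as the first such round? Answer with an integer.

[bits: clk,v,q,u,p,r,x]
t=0: Δ0=0110110 Δ1=1110110 Δ2=1111110 Δ3=1011110 Δ4=1001110 | 4Δ
t=1: Δ0=1001110 Δ1=0001110 | 1Δ
t=2: Δ0=0001110 Δ1=1001111 Δ2=1000011 | 2Δ
t=3: Δ0=1000011 Δ1=0000011 | 1Δ
t=4: Δ0=0000011 Δ1=1000011 Δ2=1001011 Δ3=1101011 Δ4=1111011 | 4Δ
t=5: Δ0=1111011 Δ1=0111011 | 1Δ
t=6: Δ0=0111011 Δ1=1111010 Δ2=1110110 | 2Δ
t=7: Δ0=1110110 Δ1=0110110 | 1Δ
t=8: Δ0=0110110 Δ1=1110110 Δ2=1111110 Δ3=1011110 Δ4=1001110 | 4Δ
t=9: Δ0=1001110 Δ1=0001110 | 1Δ
t=10: Δ0=0001110 Δ1=1001111 Δ2=1000011 | 2Δ
t=11: Δ0=1000011 Δ1=0000011 | 1Δ
t=12: Δ0=0000011 Δ1=1000011 Δ2=1001011 Δ3=1101011 Δ4=1111011 | 4Δ
t=13: Δ0=1111011 Δ1=0111011 | 1Δ
t=14: Δ0=0111011 Δ1=1111010 Δ2=1110110 | 2Δ
t=15: Δ0=1110110 Δ1=0110110 | 1Δ
t=16: Δ0=0110110 Δ1=1110110 Δ2=1111110 Δ3=1011110 Δ4=1001110 | 4Δ
t=17: Δ0=1001110 Δ1=0001110 | 1Δ
t=18: Δ0=0001110 Δ1=1001111 Δ2=1000011 | 2Δ

2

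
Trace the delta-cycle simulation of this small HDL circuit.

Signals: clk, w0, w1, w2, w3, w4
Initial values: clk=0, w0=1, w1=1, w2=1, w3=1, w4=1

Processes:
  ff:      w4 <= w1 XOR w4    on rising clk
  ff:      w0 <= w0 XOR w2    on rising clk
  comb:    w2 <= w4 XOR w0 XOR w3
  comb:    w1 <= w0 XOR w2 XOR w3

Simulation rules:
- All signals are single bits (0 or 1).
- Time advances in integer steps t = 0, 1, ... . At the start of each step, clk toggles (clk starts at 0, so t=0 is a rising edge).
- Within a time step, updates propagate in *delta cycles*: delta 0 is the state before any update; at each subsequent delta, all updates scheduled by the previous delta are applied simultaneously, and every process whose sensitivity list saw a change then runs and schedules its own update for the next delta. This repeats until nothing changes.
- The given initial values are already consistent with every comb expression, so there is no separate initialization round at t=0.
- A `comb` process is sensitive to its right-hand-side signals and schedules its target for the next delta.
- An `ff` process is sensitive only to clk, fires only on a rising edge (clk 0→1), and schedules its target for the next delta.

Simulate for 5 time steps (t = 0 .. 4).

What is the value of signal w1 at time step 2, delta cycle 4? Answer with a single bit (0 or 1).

0

t0.Δ0 clk=0 w4=1 w1=1 w0=1 w3=1 w2=1
t0.Δ1 clk=1 w4=1 w1=1 w0=1 w3=1 w2=1
t0.Δ2 clk=1 w4=0 w1=1 w0=0 w3=1 w2=1
t0.Δ3 clk=1 w4=0 w1=0 w0=0 w3=1 w2=1
t1.Δ0 clk=1 w4=0 w1=0 w0=0 w3=1 w2=1
t1.Δ1 clk=0 w4=0 w1=0 w0=0 w3=1 w2=1
t2.Δ0 clk=0 w4=0 w1=0 w0=0 w3=1 w2=1
t2.Δ1 clk=1 w4=0 w1=0 w0=0 w3=1 w2=1
t2.Δ2 clk=1 w4=0 w1=0 w0=1 w3=1 w2=1
t2.Δ3 clk=1 w4=0 w1=1 w0=1 w3=1 w2=0
t2.Δ4 clk=1 w4=0 w1=0 w0=1 w3=1 w2=0
t3.Δ0 clk=1 w4=0 w1=0 w0=1 w3=1 w2=0
t3.Δ1 clk=0 w4=0 w1=0 w0=1 w3=1 w2=0
t4.Δ0 clk=0 w4=0 w1=0 w0=1 w3=1 w2=0
t4.Δ1 clk=1 w4=0 w1=0 w0=1 w3=1 w2=0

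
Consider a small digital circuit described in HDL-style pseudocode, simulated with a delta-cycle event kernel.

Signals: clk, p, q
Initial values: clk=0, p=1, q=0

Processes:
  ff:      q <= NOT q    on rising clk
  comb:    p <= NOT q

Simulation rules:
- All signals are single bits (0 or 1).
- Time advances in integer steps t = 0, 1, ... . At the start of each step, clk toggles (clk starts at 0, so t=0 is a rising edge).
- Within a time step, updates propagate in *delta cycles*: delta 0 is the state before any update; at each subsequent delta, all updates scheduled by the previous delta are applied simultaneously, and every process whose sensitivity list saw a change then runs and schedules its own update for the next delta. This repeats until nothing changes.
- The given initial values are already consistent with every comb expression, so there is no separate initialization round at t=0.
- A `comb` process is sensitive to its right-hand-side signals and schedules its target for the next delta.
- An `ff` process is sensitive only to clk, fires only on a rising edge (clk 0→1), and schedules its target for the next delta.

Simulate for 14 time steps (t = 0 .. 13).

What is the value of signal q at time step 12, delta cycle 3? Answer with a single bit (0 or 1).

1

[bits: p,q,clk]
t=0: Δ0=100 Δ1=101 Δ2=111 Δ3=011 | 3Δ
t=1: Δ0=011 Δ1=010 | 1Δ
t=2: Δ0=010 Δ1=011 Δ2=001 Δ3=101 | 3Δ
t=3: Δ0=101 Δ1=100 | 1Δ
t=4: Δ0=100 Δ1=101 Δ2=111 Δ3=011 | 3Δ
t=5: Δ0=011 Δ1=010 | 1Δ
t=6: Δ0=010 Δ1=011 Δ2=001 Δ3=101 | 3Δ
t=7: Δ0=101 Δ1=100 | 1Δ
t=8: Δ0=100 Δ1=101 Δ2=111 Δ3=011 | 3Δ
t=9: Δ0=011 Δ1=010 | 1Δ
t=10: Δ0=010 Δ1=011 Δ2=001 Δ3=101 | 3Δ
t=11: Δ0=101 Δ1=100 | 1Δ
t=12: Δ0=100 Δ1=101 Δ2=111 Δ3=011 | 3Δ
t=13: Δ0=011 Δ1=010 | 1Δ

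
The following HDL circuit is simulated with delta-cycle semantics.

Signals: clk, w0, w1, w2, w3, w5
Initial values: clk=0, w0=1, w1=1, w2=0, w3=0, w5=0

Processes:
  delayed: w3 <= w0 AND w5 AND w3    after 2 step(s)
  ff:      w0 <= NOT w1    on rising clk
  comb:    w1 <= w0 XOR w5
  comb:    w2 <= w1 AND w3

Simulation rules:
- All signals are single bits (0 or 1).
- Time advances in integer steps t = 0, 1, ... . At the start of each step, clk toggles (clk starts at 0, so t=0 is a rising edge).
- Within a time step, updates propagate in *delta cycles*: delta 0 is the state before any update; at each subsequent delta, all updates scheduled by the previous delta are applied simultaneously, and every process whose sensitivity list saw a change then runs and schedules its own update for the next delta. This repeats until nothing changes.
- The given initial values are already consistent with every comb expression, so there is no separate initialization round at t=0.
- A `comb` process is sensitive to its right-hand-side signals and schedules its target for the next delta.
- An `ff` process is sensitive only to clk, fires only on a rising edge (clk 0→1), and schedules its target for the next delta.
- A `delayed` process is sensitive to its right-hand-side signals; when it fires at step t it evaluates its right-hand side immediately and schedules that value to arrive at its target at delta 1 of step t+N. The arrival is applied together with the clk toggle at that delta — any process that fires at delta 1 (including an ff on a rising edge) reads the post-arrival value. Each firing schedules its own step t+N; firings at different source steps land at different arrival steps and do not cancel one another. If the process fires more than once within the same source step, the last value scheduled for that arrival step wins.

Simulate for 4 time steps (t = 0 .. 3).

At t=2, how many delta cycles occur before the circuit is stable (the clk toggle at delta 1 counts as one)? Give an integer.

3

t=0 Δ0: w3=0 w2=0 w1=1 clk=0 w0=1 w5=0
  Δ1: clk:0→1
  Δ2: w0:1→0
  Δ3: w1:1→0
  (3Δ to stable)
t=1 Δ0: w3=0 w2=0 w1=0 clk=1 w0=0 w5=0
  Δ1: clk:1→0
  (1Δ to stable)
t=2 Δ0: w3=0 w2=0 w1=0 clk=0 w0=0 w5=0
  Δ1: clk:0→1
  Δ2: w0:0→1
  Δ3: w1:0→1
  (3Δ to stable)
t=3 Δ0: w3=0 w2=0 w1=1 clk=1 w0=1 w5=0
  Δ1: clk:1→0
  (1Δ to stable)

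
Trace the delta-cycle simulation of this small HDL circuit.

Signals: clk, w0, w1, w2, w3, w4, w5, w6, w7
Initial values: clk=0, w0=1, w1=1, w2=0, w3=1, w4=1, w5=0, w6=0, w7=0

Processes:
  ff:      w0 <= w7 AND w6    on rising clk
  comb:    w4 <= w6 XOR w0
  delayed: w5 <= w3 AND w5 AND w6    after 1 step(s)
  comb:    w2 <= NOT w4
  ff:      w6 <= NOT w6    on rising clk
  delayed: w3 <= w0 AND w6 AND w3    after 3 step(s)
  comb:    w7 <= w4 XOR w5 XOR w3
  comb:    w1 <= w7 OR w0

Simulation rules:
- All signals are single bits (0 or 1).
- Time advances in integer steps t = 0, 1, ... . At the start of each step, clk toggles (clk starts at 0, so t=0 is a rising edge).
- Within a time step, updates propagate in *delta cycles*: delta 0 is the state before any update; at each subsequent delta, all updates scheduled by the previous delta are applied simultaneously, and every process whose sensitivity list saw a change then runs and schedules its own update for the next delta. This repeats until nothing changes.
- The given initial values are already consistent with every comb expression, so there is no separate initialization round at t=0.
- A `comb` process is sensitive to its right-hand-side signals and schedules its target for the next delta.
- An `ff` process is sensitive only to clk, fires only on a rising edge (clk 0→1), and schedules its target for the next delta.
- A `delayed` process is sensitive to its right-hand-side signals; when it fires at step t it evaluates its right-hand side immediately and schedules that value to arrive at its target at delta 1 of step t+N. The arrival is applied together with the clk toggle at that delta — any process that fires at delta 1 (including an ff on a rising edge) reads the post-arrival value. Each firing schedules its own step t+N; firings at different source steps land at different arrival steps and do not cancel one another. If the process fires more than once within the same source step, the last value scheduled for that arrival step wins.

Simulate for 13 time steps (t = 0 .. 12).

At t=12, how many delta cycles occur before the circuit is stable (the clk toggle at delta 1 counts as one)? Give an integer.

t=0 Δ0: w7=0 w5=0 w3=1 w0=1 w1=1 clk=0 w2=0 w6=0 w4=1
  Δ1: clk:0→1
  Δ2: w0:1→0, w6:0→1
  Δ3: w1:1→0
  (3Δ to stable)
t=1 Δ0: w7=0 w5=0 w3=1 w0=0 w1=0 clk=1 w2=0 w6=1 w4=1
  Δ1: clk:1→0
  (1Δ to stable)
t=2 Δ0: w7=0 w5=0 w3=1 w0=0 w1=0 clk=0 w2=0 w6=1 w4=1
  Δ1: clk:0→1
  Δ2: w6:1→0
  Δ3: w4:1→0
  Δ4: w7:0→1, w2:0→1
  Δ5: w1:0→1
  (5Δ to stable)
t=3 Δ0: w7=1 w5=0 w3=1 w0=0 w1=1 clk=1 w2=1 w6=0 w4=0
  Δ1: w3:1→0, clk:1→0
  Δ2: w7:1→0
  Δ3: w1:1→0
  (3Δ to stable)
t=4 Δ0: w7=0 w5=0 w3=0 w0=0 w1=0 clk=0 w2=1 w6=0 w4=0
  Δ1: clk:0→1
  Δ2: w6:0→1
  Δ3: w4:0→1
  Δ4: w7:0→1, w2:1→0
  Δ5: w1:0→1
  (5Δ to stable)
t=5 Δ0: w7=1 w5=0 w3=0 w0=0 w1=1 clk=1 w2=0 w6=1 w4=1
  Δ1: clk:1→0
  (1Δ to stable)
t=6 Δ0: w7=1 w5=0 w3=0 w0=0 w1=1 clk=0 w2=0 w6=1 w4=1
  Δ1: clk:0→1
  Δ2: w0:0→1, w6:1→0
  (2Δ to stable)
t=7 Δ0: w7=1 w5=0 w3=0 w0=1 w1=1 clk=1 w2=0 w6=0 w4=1
  Δ1: clk:1→0
  (1Δ to stable)
t=8 Δ0: w7=1 w5=0 w3=0 w0=1 w1=1 clk=0 w2=0 w6=0 w4=1
  Δ1: clk:0→1
  Δ2: w0:1→0, w6:0→1
  (2Δ to stable)
t=9 Δ0: w7=1 w5=0 w3=0 w0=0 w1=1 clk=1 w2=0 w6=1 w4=1
  Δ1: clk:1→0
  (1Δ to stable)
t=10 Δ0: w7=1 w5=0 w3=0 w0=0 w1=1 clk=0 w2=0 w6=1 w4=1
  Δ1: clk:0→1
  Δ2: w0:0→1, w6:1→0
  (2Δ to stable)
t=11 Δ0: w7=1 w5=0 w3=0 w0=1 w1=1 clk=1 w2=0 w6=0 w4=1
  Δ1: clk:1→0
  (1Δ to stable)
t=12 Δ0: w7=1 w5=0 w3=0 w0=1 w1=1 clk=0 w2=0 w6=0 w4=1
  Δ1: clk:0→1
  Δ2: w0:1→0, w6:0→1
  (2Δ to stable)

2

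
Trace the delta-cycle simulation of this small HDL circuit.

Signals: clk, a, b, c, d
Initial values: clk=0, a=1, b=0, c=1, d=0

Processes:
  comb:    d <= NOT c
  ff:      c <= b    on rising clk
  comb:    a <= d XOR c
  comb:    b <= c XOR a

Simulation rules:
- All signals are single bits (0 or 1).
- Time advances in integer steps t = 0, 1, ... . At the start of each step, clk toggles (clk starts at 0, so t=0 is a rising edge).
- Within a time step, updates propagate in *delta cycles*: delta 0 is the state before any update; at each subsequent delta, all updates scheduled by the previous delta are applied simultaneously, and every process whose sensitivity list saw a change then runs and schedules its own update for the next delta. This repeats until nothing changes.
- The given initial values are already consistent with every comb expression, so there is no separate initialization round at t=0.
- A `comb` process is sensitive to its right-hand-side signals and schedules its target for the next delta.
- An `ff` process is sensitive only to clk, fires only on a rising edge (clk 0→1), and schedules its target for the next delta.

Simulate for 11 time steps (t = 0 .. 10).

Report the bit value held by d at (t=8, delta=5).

1

t0.Δ0 d=0 b=0 clk=0 c=1 a=1
t0.Δ1 d=0 b=0 clk=1 c=1 a=1
t0.Δ2 d=0 b=0 clk=1 c=0 a=1
t0.Δ3 d=1 b=1 clk=1 c=0 a=0
t0.Δ4 d=1 b=0 clk=1 c=0 a=1
t0.Δ5 d=1 b=1 clk=1 c=0 a=1
t1.Δ0 d=1 b=1 clk=1 c=0 a=1
t1.Δ1 d=1 b=1 clk=0 c=0 a=1
t2.Δ0 d=1 b=1 clk=0 c=0 a=1
t2.Δ1 d=1 b=1 clk=1 c=0 a=1
t2.Δ2 d=1 b=1 clk=1 c=1 a=1
t2.Δ3 d=0 b=0 clk=1 c=1 a=0
t2.Δ4 d=0 b=1 clk=1 c=1 a=1
t2.Δ5 d=0 b=0 clk=1 c=1 a=1
t3.Δ0 d=0 b=0 clk=1 c=1 a=1
t3.Δ1 d=0 b=0 clk=0 c=1 a=1
t4.Δ0 d=0 b=0 clk=0 c=1 a=1
t4.Δ1 d=0 b=0 clk=1 c=1 a=1
t4.Δ2 d=0 b=0 clk=1 c=0 a=1
t4.Δ3 d=1 b=1 clk=1 c=0 a=0
t4.Δ4 d=1 b=0 clk=1 c=0 a=1
t4.Δ5 d=1 b=1 clk=1 c=0 a=1
t5.Δ0 d=1 b=1 clk=1 c=0 a=1
t5.Δ1 d=1 b=1 clk=0 c=0 a=1
t6.Δ0 d=1 b=1 clk=0 c=0 a=1
t6.Δ1 d=1 b=1 clk=1 c=0 a=1
t6.Δ2 d=1 b=1 clk=1 c=1 a=1
t6.Δ3 d=0 b=0 clk=1 c=1 a=0
t6.Δ4 d=0 b=1 clk=1 c=1 a=1
t6.Δ5 d=0 b=0 clk=1 c=1 a=1
t7.Δ0 d=0 b=0 clk=1 c=1 a=1
t7.Δ1 d=0 b=0 clk=0 c=1 a=1
t8.Δ0 d=0 b=0 clk=0 c=1 a=1
t8.Δ1 d=0 b=0 clk=1 c=1 a=1
t8.Δ2 d=0 b=0 clk=1 c=0 a=1
t8.Δ3 d=1 b=1 clk=1 c=0 a=0
t8.Δ4 d=1 b=0 clk=1 c=0 a=1
t8.Δ5 d=1 b=1 clk=1 c=0 a=1
t9.Δ0 d=1 b=1 clk=1 c=0 a=1
t9.Δ1 d=1 b=1 clk=0 c=0 a=1
t10.Δ0 d=1 b=1 clk=0 c=0 a=1
t10.Δ1 d=1 b=1 clk=1 c=0 a=1
t10.Δ2 d=1 b=1 clk=1 c=1 a=1
t10.Δ3 d=0 b=0 clk=1 c=1 a=0
t10.Δ4 d=0 b=1 clk=1 c=1 a=1
t10.Δ5 d=0 b=0 clk=1 c=1 a=1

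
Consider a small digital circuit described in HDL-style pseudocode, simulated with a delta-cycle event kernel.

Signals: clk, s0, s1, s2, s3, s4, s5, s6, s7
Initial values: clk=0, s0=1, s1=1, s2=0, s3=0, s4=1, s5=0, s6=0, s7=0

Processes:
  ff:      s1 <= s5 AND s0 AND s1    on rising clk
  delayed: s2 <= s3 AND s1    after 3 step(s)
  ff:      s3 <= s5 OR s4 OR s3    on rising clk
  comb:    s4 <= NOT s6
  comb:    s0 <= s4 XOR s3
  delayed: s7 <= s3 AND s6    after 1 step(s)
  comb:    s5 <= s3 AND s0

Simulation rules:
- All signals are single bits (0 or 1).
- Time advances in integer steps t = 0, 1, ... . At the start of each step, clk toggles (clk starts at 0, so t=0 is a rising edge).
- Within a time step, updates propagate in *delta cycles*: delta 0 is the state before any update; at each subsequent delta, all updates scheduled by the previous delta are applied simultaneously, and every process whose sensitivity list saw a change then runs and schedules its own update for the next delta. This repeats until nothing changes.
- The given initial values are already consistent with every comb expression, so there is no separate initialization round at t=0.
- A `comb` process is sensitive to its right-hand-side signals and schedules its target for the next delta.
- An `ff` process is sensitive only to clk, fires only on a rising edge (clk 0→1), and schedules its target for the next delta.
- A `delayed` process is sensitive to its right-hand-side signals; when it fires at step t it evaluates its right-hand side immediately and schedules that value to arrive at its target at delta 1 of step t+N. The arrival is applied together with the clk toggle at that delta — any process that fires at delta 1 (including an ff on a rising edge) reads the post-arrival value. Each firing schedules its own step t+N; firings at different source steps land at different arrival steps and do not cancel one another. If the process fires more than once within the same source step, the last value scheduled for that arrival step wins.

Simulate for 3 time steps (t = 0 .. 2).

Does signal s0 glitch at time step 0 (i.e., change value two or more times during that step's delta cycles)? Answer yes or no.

no

[bits: s2,s1,s6,s7,s0,s5,s4,s3,clk]
t=0: Δ0=010010100 Δ1=010010101 Δ2=000010111 Δ3=000001111 Δ4=000000111 | 4Δ
t=1: Δ0=000000111 Δ1=000000110 | 1Δ
t=2: Δ0=000000110 Δ1=000000111 | 1Δ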